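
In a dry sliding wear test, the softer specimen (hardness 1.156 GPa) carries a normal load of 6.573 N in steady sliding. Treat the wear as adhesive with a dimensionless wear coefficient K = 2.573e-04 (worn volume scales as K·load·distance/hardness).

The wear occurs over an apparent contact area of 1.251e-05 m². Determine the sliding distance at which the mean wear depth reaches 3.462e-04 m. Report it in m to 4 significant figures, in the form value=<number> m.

The intermediates are shown rounded — every step maintains exact precision, and one last rounding, at four significant digits.
Convert: Hardness H = 1.156 GPa = 1.156e+09 Pa.
Collected in SI base units: W = 6.573 N, H = 1.156e+09 Pa, K = 2.573e-04.
At the depth limit, V_lim = h_lim·A = 3.462e-04 · 1.251e-05 = 4.331e-09 m³.
Life L = V_lim·H/(K·W) = 4.331e-09 · 1.156e+09 / (2.573e-04 · 6.573) = 2960 m.

value=2960 m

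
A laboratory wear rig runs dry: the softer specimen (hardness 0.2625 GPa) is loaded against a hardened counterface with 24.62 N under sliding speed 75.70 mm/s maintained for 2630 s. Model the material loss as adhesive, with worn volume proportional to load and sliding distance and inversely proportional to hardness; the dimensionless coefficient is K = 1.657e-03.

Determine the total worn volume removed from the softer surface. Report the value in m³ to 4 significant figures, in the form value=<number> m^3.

Intermediates are displayed rounded — the computation maintains full precision; a lone final rounding: 4 significant digits.
Convert: Sliding speed v = 75.70 mm/s = 0.07570 m/s. Distance covered L = v·t = 0.07570 m/s × 2630 s = 199.1 m.
Convert: Hardness H = 0.2625 GPa = 2.625e+08 Pa.
SI base units throughout: W = 24.62 N, H = 2.625e+08 Pa, K = 1.657e-03.
Archard volume V = K·W·L/H = 1.657e-03 · 24.62 · 199.1 / 2.625e+08 = 3.094e-08 m³.

value=3.094e-08 m^3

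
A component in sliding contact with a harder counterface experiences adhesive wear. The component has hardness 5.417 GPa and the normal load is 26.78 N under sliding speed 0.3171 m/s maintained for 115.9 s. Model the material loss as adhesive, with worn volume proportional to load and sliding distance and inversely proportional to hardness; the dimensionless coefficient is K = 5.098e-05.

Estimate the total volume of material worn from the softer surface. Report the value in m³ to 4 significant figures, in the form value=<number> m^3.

The computation carries exact precision, and intermediate values are displayed rounded, and rounded once at the end, at four significant figures.
The distance L = v·t = 0.3171 m/s × 115.9 s = 36.75 m.
Hardness H = 5.417 GPa = 5.417e+09 Pa.
As SI base values: W = 26.78 N, H = 5.417e+09 Pa, K = 5.098e-05.
Archard relation: V = K·W·L/H = 5.098e-05 · 26.78 · 36.75 / 5.417e+09 = 9.263e-12 m³.

value=9.263e-12 m^3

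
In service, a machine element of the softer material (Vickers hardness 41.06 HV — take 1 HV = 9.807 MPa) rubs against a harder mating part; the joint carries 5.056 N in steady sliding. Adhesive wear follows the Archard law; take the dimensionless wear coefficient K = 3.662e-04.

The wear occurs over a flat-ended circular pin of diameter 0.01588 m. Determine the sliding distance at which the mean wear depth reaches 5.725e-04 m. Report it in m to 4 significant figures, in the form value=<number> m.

value=2.466e+04 m

Every step carries exact precision, and intermediates are shown rounded, and one final rounding, at four significant figures.
Hardness H = 41.06 HV × 9.807 MPa/HV = 402.7 MPa = 4.027e+08 Pa.
Contact area A = π·d²/4 = π·(0.01588 m)²/4 = 1.981e-04 m².
SI base units throughout: W = 5.056 N, H = 4.027e+08 Pa, K = 3.662e-04.
Volume at the limit: V_lim = h_lim·A = 5.725e-04 · 1.981e-04 = 1.134e-07 m³.
Life L = V_lim·H/(K·W) = 1.134e-07 · 4.027e+08 / (3.662e-04 · 5.056) = 2.466e+04 m.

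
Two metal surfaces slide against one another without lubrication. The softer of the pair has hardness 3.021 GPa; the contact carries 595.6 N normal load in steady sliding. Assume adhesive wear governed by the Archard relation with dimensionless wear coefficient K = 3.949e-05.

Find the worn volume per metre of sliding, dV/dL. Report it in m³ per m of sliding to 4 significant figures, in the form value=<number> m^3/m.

Intermediate values are printed rounded. The algebra keeps full float precision; rounded just once to 4 significant figures.
Hardness H = 3.021 GPa = 3.021e+09 Pa.
Restated in SI base units: W = 595.6 N, H = 3.021e+09 Pa, K = 3.949e-05.
Wear rate dV/dL = K·W/H, so: 3.949e-05 · 595.6 / 3.021e+09 = 7.786e-12 m³/m.

value=7.786e-12 m^3/m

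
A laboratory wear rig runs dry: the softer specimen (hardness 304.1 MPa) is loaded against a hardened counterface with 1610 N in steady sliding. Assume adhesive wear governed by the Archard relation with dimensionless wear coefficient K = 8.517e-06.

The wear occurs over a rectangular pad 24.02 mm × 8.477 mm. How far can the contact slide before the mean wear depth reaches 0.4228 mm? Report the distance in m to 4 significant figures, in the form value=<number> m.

value=1909 m

Shown intermediates are rounded. All working math carries exact precision, and one final rounding to 4 significant digits.
Hardness H = 304.1 MPa = 3.041e+08 Pa.
Pad sides 24.02 mm × 8.477 mm = 0.02402 m × 0.008477 m. Contact area A = 0.02402 m × 0.008477 m = 2.036e-04 m².
Depth limit h_lim = 0.4228 mm = 4.228e-04 m.
SI base units throughout: W = 1610 N, H = 3.041e+08 Pa, K = 8.517e-06.
Volume at the limit: V_lim = h_lim·A = 4.228e-04 · 2.036e-04 = 8.609e-08 m³.
Life L = V_lim·H/(K·W) = 8.609e-08 · 3.041e+08 / (8.517e-06 · 1610) = 1909 m.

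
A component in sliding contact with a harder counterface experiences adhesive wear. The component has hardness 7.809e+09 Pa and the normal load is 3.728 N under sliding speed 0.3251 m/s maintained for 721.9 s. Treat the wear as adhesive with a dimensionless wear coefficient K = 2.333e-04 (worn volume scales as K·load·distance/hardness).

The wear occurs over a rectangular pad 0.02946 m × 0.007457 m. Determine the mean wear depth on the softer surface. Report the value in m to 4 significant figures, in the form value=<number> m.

value=1.190e-07 m

Every step carries full precision; intermediates are shown rounded, and one final rounding to 4 significant figures.
Total distance L = v·t = 0.3251 m/s × 721.9 s = 234.7 m.
Contact area A = 0.02946 m × 0.007457 m = 2.197e-04 m².
Collected in SI base units: W = 3.728 N, H = 7.809e+09 Pa, K = 2.333e-04.
Archard relation: V = K·W·L/H = 2.333e-04 · 3.728 · 234.7 / 7.809e+09 = 2.614e-11 m³.
Depth h = V/A = 2.614e-11 / 2.197e-04 = 1.190e-07 m.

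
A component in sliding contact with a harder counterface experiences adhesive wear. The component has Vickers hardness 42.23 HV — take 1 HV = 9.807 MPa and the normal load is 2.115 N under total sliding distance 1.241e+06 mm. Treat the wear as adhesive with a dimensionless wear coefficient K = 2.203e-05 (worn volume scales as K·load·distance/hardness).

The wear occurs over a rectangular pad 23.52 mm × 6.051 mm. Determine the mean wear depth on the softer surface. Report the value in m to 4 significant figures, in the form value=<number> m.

value=9.810e-07 m

All arithmetic carries exact precision, and printed values are rounded — one final rounding to four significant figures.
Convert: Distance L = 1.241e+06 mm = 1241 m.
Convert: Hardness H = 42.23 HV × 9.807 MPa/HV = 414.1 MPa = 4.141e+08 Pa.
Convert: Pad sides 23.52 mm × 6.051 mm = 0.02352 m × 0.006051 m. Contact area A = 0.02352 m × 0.006051 m = 1.423e-04 m².
Working in SI base units: W = 2.115 N, H = 4.141e+08 Pa, K = 2.203e-05.
Apply Archard: V = K·W·L/H = 2.203e-05 · 2.115 · 1241 / 4.141e+08 = 1.396e-10 m³.
Average depth h = V/A = 1.396e-10 / 1.423e-04 = 9.810e-07 m.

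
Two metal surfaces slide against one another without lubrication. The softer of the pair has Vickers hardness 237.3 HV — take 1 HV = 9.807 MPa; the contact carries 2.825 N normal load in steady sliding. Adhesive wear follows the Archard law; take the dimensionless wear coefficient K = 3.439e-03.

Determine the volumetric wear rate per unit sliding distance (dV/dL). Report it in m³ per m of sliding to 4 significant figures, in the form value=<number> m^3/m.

value=4.175e-12 m^3/m

The intermediates are shown rounded, and all arithmetic runs at exact precision; one final rounding: 4 significant digits.
Hardness H = 237.3 HV × 9.807 MPa/HV = 2327 MPa = 2.327e+09 Pa.
In SI base units, W = 2.825 N, H = 2.327e+09 Pa, K = 3.439e-03.
Sliding wear rate dV/dL = K·W/H (independent of L): 3.439e-03 · 2.825 / 2.327e+09 = 4.175e-12 m³/m.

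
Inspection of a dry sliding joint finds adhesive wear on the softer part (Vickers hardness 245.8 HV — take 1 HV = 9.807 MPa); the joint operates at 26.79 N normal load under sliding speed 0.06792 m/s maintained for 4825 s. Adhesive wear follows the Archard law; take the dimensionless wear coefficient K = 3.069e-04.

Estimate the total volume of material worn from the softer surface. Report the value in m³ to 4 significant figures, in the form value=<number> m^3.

value=1.118e-09 m^3

Quoted intermediates are rounded, and all working math carries exact precision, and a lone final rounding: four significant figures.
Convert: Total distance L = v·t = 0.06792 m/s × 4825 s = 327.7 m.
Convert: Hardness H = 245.8 HV × 9.807 MPa/HV = 2411 MPa = 2.411e+09 Pa.
SI base units throughout: W = 26.79 N, H = 2.411e+09 Pa, K = 3.069e-04.
By Archard's law, V = K·W·L/H = 3.069e-04 · 26.79 · 327.7 / 2.411e+09 = 1.118e-09 m³.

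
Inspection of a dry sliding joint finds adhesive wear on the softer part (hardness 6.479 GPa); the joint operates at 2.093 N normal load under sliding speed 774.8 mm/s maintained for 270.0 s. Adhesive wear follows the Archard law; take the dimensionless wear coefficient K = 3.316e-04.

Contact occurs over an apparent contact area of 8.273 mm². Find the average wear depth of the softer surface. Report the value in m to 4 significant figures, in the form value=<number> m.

Intermediates are shown rounded. The computation maintains full float precision. Rounded once at the end to four significant figures.
Sliding speed v = 774.8 mm/s = 0.7748 m/s. Total distance L = v·t = 0.7748 m/s × 270.0 s = 209.2 m.
Hardness H = 6.479 GPa = 6.479e+09 Pa.
Contact area A = 8.273 mm² = 8.273e-06 m².
In SI base units, W = 2.093 N, H = 6.479e+09 Pa, K = 3.316e-04.
Volume removed: V = K·W·L/H = 3.316e-04 · 2.093 · 209.2 / 6.479e+09 = 2.241e-11 m³.
Depth of wear h = V/A = 2.241e-11 / 8.273e-06 = 2.709e-06 m.

value=2.709e-06 m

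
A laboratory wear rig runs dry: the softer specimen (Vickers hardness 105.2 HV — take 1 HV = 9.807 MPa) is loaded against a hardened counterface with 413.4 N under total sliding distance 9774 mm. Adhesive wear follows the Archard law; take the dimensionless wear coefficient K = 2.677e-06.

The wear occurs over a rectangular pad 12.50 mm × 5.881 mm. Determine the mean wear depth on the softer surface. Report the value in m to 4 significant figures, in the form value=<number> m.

value=1.426e-07 m

The computation carries full precision; shown intermediates are rounded; one last rounding: 4 significant figures.
Distance covered L = 9774 mm = 9.774 m.
Hardness H = 105.2 HV × 9.807 MPa/HV = 1032 MPa = 1.032e+09 Pa.
Pad sides 12.50 mm × 5.881 mm = 0.01250 m × 0.005881 m. Contact area A = 0.01250 m × 0.005881 m = 7.351e-05 m².
Working in SI base units: W = 413.4 N, H = 1.032e+09 Pa, K = 2.677e-06.
Apply Archard: V = K·W·L/H = 2.677e-06 · 413.4 · 9.774 / 1.032e+09 = 1.048e-11 m³.
Mean depth h = V/A = 1.048e-11 / 7.351e-05 = 1.426e-07 m.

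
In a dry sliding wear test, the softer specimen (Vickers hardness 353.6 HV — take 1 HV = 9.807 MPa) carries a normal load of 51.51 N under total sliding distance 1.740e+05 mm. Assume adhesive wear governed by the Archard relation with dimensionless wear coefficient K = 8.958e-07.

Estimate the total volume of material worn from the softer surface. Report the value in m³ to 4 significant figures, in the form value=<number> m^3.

Printed values are rounded — all arithmetic carries full precision; rounded just once, at four significant digits.
Convert: Sliding distance L = 1.740e+05 mm = 174.0 m.
Convert: Hardness H = 353.6 HV × 9.807 MPa/HV = 3468 MPa = 3.468e+09 Pa.
As SI base values: W = 51.51 N, H = 3.468e+09 Pa, K = 8.958e-07.
Apply Archard: V = K·W·L/H = 8.958e-07 · 51.51 · 174.0 / 3.468e+09 = 2.315e-12 m³.

value=2.315e-12 m^3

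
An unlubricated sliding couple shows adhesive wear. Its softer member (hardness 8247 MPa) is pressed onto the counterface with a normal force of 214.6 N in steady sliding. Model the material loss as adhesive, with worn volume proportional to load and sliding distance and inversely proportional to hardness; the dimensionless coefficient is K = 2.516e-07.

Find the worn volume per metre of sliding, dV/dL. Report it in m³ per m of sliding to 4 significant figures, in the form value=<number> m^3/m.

value=6.547e-15 m^3/m

The algebra carries full precision — quoted intermediates are rounded — a single final rounding, at four significant digits.
Convert: Hardness H = 8247 MPa = 8.247e+09 Pa.
In SI base units: W = 214.6 N, H = 8.247e+09 Pa, K = 2.516e-07.
The wear rate dV/dL = K·W/H: 2.516e-07 · 214.6 / 8.247e+09 = 6.547e-15 m³/m.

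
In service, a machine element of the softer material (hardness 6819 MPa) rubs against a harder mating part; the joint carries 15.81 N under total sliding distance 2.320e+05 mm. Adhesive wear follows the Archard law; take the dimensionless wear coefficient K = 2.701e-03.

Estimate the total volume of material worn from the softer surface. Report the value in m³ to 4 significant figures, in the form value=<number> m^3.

Printed values are rounded; each operation maintains full float precision, and rounded just once to four significant digits.
Path length L = 2.320e+05 mm = 232.0 m.
Hardness H = 6819 MPa = 6.819e+09 Pa.
In SI base units: W = 15.81 N, H = 6.819e+09 Pa, K = 2.701e-03.
By Archard's law, V = K·W·L/H = 2.701e-03 · 15.81 · 232.0 / 6.819e+09 = 1.453e-09 m³.

value=1.453e-09 m^3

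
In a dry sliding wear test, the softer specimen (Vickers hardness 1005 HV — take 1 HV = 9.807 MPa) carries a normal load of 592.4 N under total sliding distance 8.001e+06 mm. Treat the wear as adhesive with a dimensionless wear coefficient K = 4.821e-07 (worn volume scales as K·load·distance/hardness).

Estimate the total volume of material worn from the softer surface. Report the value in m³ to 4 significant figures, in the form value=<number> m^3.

Displayed values are rounded. All arithmetic runs at exact precision — a single final rounding: four significant digits.
Convert: Path length L = 8.001e+06 mm = 8001 m.
Convert: Hardness H = 1005 HV × 9.807 MPa/HV = 9856 MPa = 9.856e+09 Pa.
In SI base units: W = 592.4 N, H = 9.856e+09 Pa, K = 4.821e-07.
Worn volume V = K·W·L/H = 4.821e-07 · 592.4 · 8001 / 9.856e+09 = 2.318e-10 m³.

value=2.318e-10 m^3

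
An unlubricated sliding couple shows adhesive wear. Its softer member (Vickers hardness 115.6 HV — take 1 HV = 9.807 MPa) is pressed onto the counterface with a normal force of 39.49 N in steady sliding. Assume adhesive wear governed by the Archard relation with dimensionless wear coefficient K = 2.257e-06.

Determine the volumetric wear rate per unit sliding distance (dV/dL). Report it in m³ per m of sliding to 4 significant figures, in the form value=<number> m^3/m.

Intermediates appear rounded; each operation runs at full float precision — rounded once at the end: four significant digits.
Hardness H = 115.6 HV × 9.807 MPa/HV = 1134 MPa = 1.134e+09 Pa.
Expressed in SI base units: W = 39.49 N, H = 1.134e+09 Pa, K = 2.257e-06.
Volumetric rate dV/dL = K·W/H — distance-free: 2.257e-06 · 39.49 / 1.134e+09 = 7.862e-14 m³/m.

value=7.862e-14 m^3/m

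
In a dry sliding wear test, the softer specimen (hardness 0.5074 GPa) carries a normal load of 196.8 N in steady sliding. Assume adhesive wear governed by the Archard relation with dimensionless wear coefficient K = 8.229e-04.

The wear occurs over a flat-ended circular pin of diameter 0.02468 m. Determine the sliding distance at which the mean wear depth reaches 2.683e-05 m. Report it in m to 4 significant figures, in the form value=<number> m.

The intermediates are printed rounded; all arithmetic maintains full float precision — a single final rounding to four significant digits.
Convert: Hardness H = 0.5074 GPa = 5.074e+08 Pa.
Convert: Contact area A = π·d²/4 = π·(0.02468 m)²/4 = 4.784e-04 m².
Working in SI base units: W = 196.8 N, H = 5.074e+08 Pa, K = 8.229e-04.
Wearable volume V_lim = h_lim·A = 2.683e-05 · 4.784e-04 = 1.284e-08 m³.
Thus life L = V_lim·H/(K·W) = 1.284e-08 · 5.074e+08 / (8.229e-04 · 196.8) = 40.21 m.

value=40.21 m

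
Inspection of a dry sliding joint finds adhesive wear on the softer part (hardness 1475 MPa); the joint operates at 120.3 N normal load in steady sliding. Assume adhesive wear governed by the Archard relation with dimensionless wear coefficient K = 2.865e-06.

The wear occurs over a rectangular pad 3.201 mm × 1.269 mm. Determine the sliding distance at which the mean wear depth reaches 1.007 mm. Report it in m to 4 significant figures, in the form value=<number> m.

Displayed values are rounded. All arithmetic carries exact precision. Rounded just once, at 4 significant digits.
Convert: Hardness H = 1475 MPa = 1.475e+09 Pa.
Convert: Pad sides 3.201 mm × 1.269 mm = 0.003201 m × 0.001269 m. Contact area A = 0.003201 m × 0.001269 m = 4.062e-06 m².
Convert: Depth limit h_lim = 1.007 mm = 0.001007 m.
SI base units throughout: W = 120.3 N, H = 1.475e+09 Pa, K = 2.865e-06.
Permissible volume V_lim = h_lim·A = 0.001007 · 4.062e-06 = 4.091e-09 m³.
Life L = V_lim·H/(K·W) = 4.091e-09 · 1.475e+09 / (2.865e-06 · 120.3) = 1.751e+04 m.

value=1.751e+04 m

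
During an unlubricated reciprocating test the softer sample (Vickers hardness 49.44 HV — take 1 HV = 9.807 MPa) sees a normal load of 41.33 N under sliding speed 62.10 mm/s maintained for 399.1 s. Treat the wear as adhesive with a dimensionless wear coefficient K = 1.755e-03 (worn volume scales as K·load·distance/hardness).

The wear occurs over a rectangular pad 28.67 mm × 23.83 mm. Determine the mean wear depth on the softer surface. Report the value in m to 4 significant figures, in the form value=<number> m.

Intermediates are displayed rounded, and all working math carries exact precision. Rounded once at the end: four significant digits.
Sliding speed v = 62.10 mm/s = 0.06210 m/s. Sliding distance L = v·t = 0.06210 m/s × 399.1 s = 24.78 m.
Hardness H = 49.44 HV × 9.807 MPa/HV = 484.9 MPa = 4.849e+08 Pa.
Pad sides 28.67 mm × 23.83 mm = 0.02867 m × 0.02383 m. Contact area A = 0.02867 m × 0.02383 m = 6.832e-04 m².
Working in SI base units: W = 41.33 N, H = 4.849e+08 Pa, K = 1.755e-03.
Volume removed: V = K·W·L/H = 1.755e-03 · 41.33 · 24.78 / 4.849e+08 = 3.708e-09 m³.
Mean depth h = V/A = 3.708e-09 / 6.832e-04 = 5.427e-06 m.

value=5.427e-06 m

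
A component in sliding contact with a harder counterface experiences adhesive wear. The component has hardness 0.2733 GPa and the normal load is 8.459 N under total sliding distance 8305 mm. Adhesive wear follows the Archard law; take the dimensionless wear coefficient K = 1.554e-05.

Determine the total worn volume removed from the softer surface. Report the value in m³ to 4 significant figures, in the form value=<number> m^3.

Intermediate values are shown rounded — every step carries full float precision; one final rounding: four significant figures.
Convert: Sliding distance L = 8305 mm = 8.305 m.
Convert: Hardness H = 0.2733 GPa = 2.733e+08 Pa.
Collected in SI base units: W = 8.459 N, H = 2.733e+08 Pa, K = 1.554e-05.
The Archard volume V = K·W·L/H = 1.554e-05 · 8.459 · 8.305 / 2.733e+08 = 3.995e-12 m³.

value=3.995e-12 m^3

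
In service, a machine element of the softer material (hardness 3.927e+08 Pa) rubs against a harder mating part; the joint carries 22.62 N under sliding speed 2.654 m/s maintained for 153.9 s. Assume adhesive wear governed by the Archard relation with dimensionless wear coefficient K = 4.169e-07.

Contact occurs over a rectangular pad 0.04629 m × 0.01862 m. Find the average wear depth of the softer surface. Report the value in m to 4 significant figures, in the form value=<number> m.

Intermediates appear rounded, and the computation holds full precision; a single final rounding, at four significant figures.
Convert: Path length L = v·t = 2.654 m/s × 153.9 s = 408.5 m.
Convert: Contact area A = 0.04629 m × 0.01862 m = 8.619e-04 m².
SI base units throughout: W = 22.62 N, H = 3.927e+08 Pa, K = 4.169e-07.
By Archard's law, V = K·W·L/H = 4.169e-07 · 22.62 · 408.5 / 3.927e+08 = 9.809e-12 m³.
Depth of wear h = V/A = 9.809e-12 / 8.619e-04 = 1.138e-08 m.

value=1.138e-08 m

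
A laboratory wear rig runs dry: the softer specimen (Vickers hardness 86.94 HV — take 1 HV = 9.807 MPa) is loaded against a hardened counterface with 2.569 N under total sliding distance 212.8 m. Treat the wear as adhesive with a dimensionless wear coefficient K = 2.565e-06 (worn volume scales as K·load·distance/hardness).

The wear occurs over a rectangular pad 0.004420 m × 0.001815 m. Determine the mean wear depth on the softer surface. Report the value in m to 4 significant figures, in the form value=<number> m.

The algebra holds full precision — quoted intermediates are rounded. Rounded once at the end, at 4 significant digits.
Convert: Hardness H = 86.94 HV × 9.807 MPa/HV = 852.6 MPa = 8.526e+08 Pa.
Convert: Contact area A = 0.004420 m × 0.001815 m = 8.022e-06 m².
In SI base units: W = 2.569 N, H = 8.526e+08 Pa, K = 2.565e-06.
Apply Archard: V = K·W·L/H = 2.565e-06 · 2.569 · 212.8 / 8.526e+08 = 1.645e-12 m³.
Average depth h = V/A = 1.645e-12 / 8.022e-06 = 2.050e-07 m.

value=2.050e-07 m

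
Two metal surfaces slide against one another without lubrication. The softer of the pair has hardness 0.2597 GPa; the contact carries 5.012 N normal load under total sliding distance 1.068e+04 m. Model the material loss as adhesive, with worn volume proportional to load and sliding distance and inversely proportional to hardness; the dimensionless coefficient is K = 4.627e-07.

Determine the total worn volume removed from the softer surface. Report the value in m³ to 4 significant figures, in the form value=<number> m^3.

value=9.537e-11 m^3

Printed values are rounded, and all arithmetic runs at full precision, and a lone final rounding: 4 significant digits.
Hardness H = 0.2597 GPa = 2.597e+08 Pa.
Collected in SI base units: W = 5.012 N, H = 2.597e+08 Pa, K = 4.627e-07.
Worn volume V = K·W·L/H = 4.627e-07 · 5.012 · 1.068e+04 / 2.597e+08 = 9.537e-11 m³.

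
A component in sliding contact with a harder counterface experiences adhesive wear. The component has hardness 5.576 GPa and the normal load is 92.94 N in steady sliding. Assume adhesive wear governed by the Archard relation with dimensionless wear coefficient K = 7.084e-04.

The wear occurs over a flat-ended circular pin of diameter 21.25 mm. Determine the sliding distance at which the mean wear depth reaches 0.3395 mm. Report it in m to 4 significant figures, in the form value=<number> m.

value=1.020e+04 m

Every step keeps exact precision; quoted intermediates are rounded — one final rounding: 4 significant figures.
Convert: Hardness H = 5.576 GPa = 5.576e+09 Pa.
Convert: Pin diameter d = 21.25 mm = 0.02125 m. Contact area A = π·d²/4 = π·(0.02125 m)²/4 = 3.547e-04 m².
Convert: Depth limit h_lim = 0.3395 mm = 3.395e-04 m.
As SI base values: W = 92.94 N, H = 5.576e+09 Pa, K = 7.084e-04.
Limit volume V_lim = h_lim·A = 3.395e-04 · 3.547e-04 = 1.204e-07 m³.
Inverting, life L = V_lim·H/(K·W) = 1.204e-07 · 5.576e+09 / (7.084e-04 · 92.94) = 1.020e+04 m.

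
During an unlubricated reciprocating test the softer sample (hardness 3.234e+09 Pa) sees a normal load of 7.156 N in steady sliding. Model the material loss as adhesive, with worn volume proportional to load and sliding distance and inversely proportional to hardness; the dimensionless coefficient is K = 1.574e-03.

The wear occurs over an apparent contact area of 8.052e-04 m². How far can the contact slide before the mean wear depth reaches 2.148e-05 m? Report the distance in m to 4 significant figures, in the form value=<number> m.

Each operation keeps full precision, and the intermediates are displayed rounded, and rounded once at the end: 4 significant figures.
As SI base values: W = 7.156 N, H = 3.234e+09 Pa, K = 1.574e-03.
Allowed volume V_lim = h_lim·A = 2.148e-05 · 8.052e-04 = 1.730e-08 m³.
So the life L = V_lim·H/(K·W) = 1.730e-08 · 3.234e+09 / (1.574e-03 · 7.156) = 4966 m.

value=4966 m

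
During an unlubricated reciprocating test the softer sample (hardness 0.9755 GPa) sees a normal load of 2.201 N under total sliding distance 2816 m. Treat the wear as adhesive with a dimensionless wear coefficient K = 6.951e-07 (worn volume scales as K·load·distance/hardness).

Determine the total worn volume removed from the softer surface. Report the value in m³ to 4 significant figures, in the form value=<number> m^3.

value=4.416e-12 m^3

Printed values are rounded; the computation holds full float precision, and rounded once at the end: four significant digits.
Hardness H = 0.9755 GPa = 9.755e+08 Pa.
Restated in SI base units: W = 2.201 N, H = 9.755e+08 Pa, K = 6.951e-07.
Apply Archard: V = K·W·L/H = 6.951e-07 · 2.201 · 2816 / 9.755e+08 = 4.416e-12 m³.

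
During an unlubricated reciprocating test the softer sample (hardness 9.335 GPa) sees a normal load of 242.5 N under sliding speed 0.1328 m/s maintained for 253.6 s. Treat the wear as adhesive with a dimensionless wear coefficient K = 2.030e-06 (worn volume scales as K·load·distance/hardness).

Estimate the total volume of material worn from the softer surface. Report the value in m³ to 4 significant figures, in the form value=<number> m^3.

value=1.776e-12 m^3

Each operation maintains full float precision, and the intermediates are printed rounded. Rounded once at the end: 4 significant figures.
Convert: Total distance L = v·t = 0.1328 m/s × 253.6 s = 33.68 m.
Convert: Hardness H = 9.335 GPa = 9.335e+09 Pa.
As SI base values: W = 242.5 N, H = 9.335e+09 Pa, K = 2.030e-06.
The Archard volume V = K·W·L/H = 2.030e-06 · 242.5 · 33.68 / 9.335e+09 = 1.776e-12 m³.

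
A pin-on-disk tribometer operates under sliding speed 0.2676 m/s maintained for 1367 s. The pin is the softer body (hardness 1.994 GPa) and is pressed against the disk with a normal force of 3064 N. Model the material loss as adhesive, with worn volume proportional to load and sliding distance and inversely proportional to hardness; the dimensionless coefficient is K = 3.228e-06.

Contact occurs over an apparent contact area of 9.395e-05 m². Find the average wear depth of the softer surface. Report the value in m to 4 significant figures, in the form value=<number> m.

value=1.931e-05 m

The intermediates are printed rounded — every step holds full precision — a single final rounding to 4 significant figures.
Convert: Total distance L = v·t = 0.2676 m/s × 1367 s = 365.8 m.
Convert: Hardness H = 1.994 GPa = 1.994e+09 Pa.
Restated in SI base units: W = 3064 N, H = 1.994e+09 Pa, K = 3.228e-06.
The Archard volume V = K·W·L/H = 3.228e-06 · 3064 · 365.8 / 1.994e+09 = 1.814e-09 m³.
Wear depth h = V/A = 1.814e-09 / 9.395e-05 = 1.931e-05 m.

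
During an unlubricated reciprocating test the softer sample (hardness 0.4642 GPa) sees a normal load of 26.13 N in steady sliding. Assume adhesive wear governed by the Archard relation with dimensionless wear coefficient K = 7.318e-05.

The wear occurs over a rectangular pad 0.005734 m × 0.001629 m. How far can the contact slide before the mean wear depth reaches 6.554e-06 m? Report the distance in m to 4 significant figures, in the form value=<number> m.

value=14.86 m

Displayed values are rounded. The algebra carries full float precision; rounded once at the end, at 4 significant figures.
Hardness H = 0.4642 GPa = 4.642e+08 Pa.
Contact area A = 0.005734 m × 0.001629 m = 9.341e-06 m².
Restated in SI base units: W = 26.13 N, H = 4.642e+08 Pa, K = 7.318e-05.
Allowed volume V_lim = h_lim·A = 6.554e-06 · 9.341e-06 = 6.122e-11 m³.
Thus life L = V_lim·H/(K·W) = 6.122e-11 · 4.642e+08 / (7.318e-05 · 26.13) = 14.86 m.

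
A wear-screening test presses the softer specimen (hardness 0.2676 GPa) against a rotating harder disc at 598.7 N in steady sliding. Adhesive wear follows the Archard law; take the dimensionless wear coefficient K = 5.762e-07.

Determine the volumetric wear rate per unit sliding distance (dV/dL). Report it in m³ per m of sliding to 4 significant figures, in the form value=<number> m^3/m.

The intermediates are printed rounded — the algebra runs at exact precision — one last rounding: 4 significant figures.
Hardness H = 0.2676 GPa = 2.676e+08 Pa.
In SI base units, W = 598.7 N, H = 2.676e+08 Pa, K = 5.762e-07.
The wear rate dV/dL = K·W/H (independent of L): 5.762e-07 · 598.7 / 2.676e+08 = 1.289e-12 m³/m.

value=1.289e-12 m^3/m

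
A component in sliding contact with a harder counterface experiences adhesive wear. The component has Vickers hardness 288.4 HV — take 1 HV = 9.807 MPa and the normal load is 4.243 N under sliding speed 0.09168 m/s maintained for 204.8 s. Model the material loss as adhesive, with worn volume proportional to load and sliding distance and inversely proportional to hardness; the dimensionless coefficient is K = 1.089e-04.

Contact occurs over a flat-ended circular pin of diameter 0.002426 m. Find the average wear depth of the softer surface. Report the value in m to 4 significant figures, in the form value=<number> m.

Every step maintains exact precision. Intermediate values are displayed rounded, and rounded once at the end to 4 significant figures.
Total distance L = v·t = 0.09168 m/s × 204.8 s = 18.78 m.
Hardness H = 288.4 HV × 9.807 MPa/HV = 2828 MPa = 2.828e+09 Pa.
Contact area A = π·d²/4 = π·(0.002426 m)²/4 = 4.622e-06 m².
In SI base units: W = 4.243 N, H = 2.828e+09 Pa, K = 1.089e-04.
Archard volume V = K·W·L/H = 1.089e-04 · 4.243 · 18.78 / 2.828e+09 = 3.067e-12 m³.
Mean depth h = V/A = 3.067e-12 / 4.622e-06 = 6.636e-07 m.

value=6.636e-07 m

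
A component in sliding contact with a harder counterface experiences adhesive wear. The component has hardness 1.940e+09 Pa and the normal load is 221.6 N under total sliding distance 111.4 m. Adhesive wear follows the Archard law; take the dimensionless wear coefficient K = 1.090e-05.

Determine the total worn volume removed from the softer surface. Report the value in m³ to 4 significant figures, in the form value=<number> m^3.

Every step holds exact precision — printed values are rounded; rounded once at the end, at four significant digits.
In SI base units, W = 221.6 N, H = 1.940e+09 Pa, K = 1.090e-05.
Volume removed: V = K·W·L/H = 1.090e-05 · 221.6 · 111.4 / 1.940e+09 = 1.387e-10 m³.

value=1.387e-10 m^3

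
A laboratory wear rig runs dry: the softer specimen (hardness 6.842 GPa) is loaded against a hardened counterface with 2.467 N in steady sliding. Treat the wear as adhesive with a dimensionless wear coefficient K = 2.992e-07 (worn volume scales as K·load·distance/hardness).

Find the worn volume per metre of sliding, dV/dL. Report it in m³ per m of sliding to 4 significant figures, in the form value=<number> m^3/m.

value=1.079e-16 m^3/m

Shown intermediates are rounded — every step carries full float precision; a lone final rounding, at four significant digits.
Hardness H = 6.842 GPa = 6.842e+09 Pa.
SI base units throughout: W = 2.467 N, H = 6.842e+09 Pa, K = 2.992e-07.
Rate of wear dV/dL = K·W/H, so: 2.992e-07 · 2.467 / 6.842e+09 = 1.079e-16 m³/m.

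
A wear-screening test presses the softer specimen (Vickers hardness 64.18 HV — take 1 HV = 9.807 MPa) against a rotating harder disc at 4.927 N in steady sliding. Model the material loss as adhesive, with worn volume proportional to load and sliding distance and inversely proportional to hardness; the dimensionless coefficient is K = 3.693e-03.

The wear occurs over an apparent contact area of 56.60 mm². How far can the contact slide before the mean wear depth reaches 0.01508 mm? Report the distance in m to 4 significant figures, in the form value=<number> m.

Intermediate values are displayed rounded; all working math keeps exact precision, and one final rounding, at four significant digits.
Convert: Hardness H = 64.18 HV × 9.807 MPa/HV = 629.4 MPa = 6.294e+08 Pa.
Convert: Contact area A = 56.60 mm² = 5.660e-05 m².
Convert: Depth limit h_lim = 0.01508 mm = 1.508e-05 m.
SI base units throughout: W = 4.927 N, H = 6.294e+08 Pa, K = 3.693e-03.
Allowed volume V_lim = h_lim·A = 1.508e-05 · 5.660e-05 = 8.535e-10 m³.
Sliding life L = V_lim·H/(K·W) = 8.535e-10 · 6.294e+08 / (3.693e-03 · 4.927) = 29.53 m.

value=29.53 m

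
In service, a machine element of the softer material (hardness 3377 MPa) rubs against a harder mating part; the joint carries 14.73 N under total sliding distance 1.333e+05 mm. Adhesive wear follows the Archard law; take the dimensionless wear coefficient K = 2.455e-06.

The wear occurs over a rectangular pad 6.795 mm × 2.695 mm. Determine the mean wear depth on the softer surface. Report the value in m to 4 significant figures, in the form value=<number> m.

value=7.795e-08 m

Intermediates are printed rounded; every step carries exact precision. Rounded just once: four significant digits.
Convert: Sliding distance L = 1.333e+05 mm = 133.3 m.
Convert: Hardness H = 3377 MPa = 3.377e+09 Pa.
Convert: Pad sides 6.795 mm × 2.695 mm = 0.006795 m × 0.002695 m. Contact area A = 0.006795 m × 0.002695 m = 1.831e-05 m².
Working in SI base units: W = 14.73 N, H = 3.377e+09 Pa, K = 2.455e-06.
Archard relation: V = K·W·L/H = 2.455e-06 · 14.73 · 133.3 / 3.377e+09 = 1.427e-12 m³.
Mean depth h = V/A = 1.427e-12 / 1.831e-05 = 7.795e-08 m.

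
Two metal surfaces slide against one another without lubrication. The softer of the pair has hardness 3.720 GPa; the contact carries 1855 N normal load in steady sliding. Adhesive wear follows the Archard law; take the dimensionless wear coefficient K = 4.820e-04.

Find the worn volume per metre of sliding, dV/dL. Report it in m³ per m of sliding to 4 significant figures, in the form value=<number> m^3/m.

All working math keeps full float precision; the intermediates are printed rounded; rounded once at the end, at 4 significant figures.
Convert: Hardness H = 3.720 GPa = 3.720e+09 Pa.
In SI base units: W = 1855 N, H = 3.720e+09 Pa, K = 4.820e-04.
Wear rate dV/dL = K·W/H, per unit distance: 4.820e-04 · 1855 / 3.720e+09 = 2.404e-10 m³/m.

value=2.404e-10 m^3/m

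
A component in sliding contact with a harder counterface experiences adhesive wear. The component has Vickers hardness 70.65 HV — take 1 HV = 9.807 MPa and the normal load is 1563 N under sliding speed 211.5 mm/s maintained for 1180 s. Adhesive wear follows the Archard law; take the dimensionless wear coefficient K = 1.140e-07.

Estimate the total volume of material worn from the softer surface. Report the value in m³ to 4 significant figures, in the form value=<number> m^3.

value=6.418e-11 m^3

Intermediate values are shown rounded; all working math keeps exact precision. Rounded once at the end: 4 significant digits.
Sliding speed v = 211.5 mm/s = 0.2115 m/s. The distance L = v·t = 0.2115 m/s × 1180 s = 249.6 m.
Hardness H = 70.65 HV × 9.807 MPa/HV = 692.9 MPa = 6.929e+08 Pa.
Collected in SI base units: W = 1563 N, H = 6.929e+08 Pa, K = 1.140e-07.
Apply Archard: V = K·W·L/H = 1.140e-07 · 1563 · 249.6 / 6.929e+08 = 6.418e-11 m³.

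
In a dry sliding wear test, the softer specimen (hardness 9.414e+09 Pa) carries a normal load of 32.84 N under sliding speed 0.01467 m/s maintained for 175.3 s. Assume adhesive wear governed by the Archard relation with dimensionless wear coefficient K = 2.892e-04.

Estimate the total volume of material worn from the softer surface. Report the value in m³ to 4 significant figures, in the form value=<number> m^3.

All working math holds exact precision — intermediates are printed rounded; rounded just once to four significant digits.
Distance L = v·t = 0.01467 m/s × 175.3 s = 2.572 m.
In SI base units: W = 32.84 N, H = 9.414e+09 Pa, K = 2.892e-04.
By Archard's law, V = K·W·L/H = 2.892e-04 · 32.84 · 2.572 / 9.414e+09 = 2.594e-12 m³.

value=2.594e-12 m^3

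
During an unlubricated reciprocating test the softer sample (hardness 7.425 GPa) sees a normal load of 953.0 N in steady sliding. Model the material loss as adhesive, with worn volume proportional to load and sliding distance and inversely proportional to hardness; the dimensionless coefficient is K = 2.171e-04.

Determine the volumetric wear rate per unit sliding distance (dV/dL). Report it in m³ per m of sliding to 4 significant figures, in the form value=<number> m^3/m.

All working math holds full precision, and displayed values are rounded; rounded once at the end to 4 significant figures.
Convert: Hardness H = 7.425 GPa = 7.425e+09 Pa.
Collected in SI base units: W = 953.0 N, H = 7.425e+09 Pa, K = 2.171e-04.
Volumetric rate dV/dL = K·W/H (no L dependence): 2.171e-04 · 953.0 / 7.425e+09 = 2.786e-11 m³/m.

value=2.786e-11 m^3/m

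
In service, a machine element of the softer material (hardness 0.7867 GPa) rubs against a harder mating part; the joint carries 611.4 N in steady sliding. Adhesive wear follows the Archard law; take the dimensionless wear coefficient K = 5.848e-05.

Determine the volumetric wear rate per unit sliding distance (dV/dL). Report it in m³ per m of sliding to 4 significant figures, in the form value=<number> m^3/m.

Intermediate values are displayed rounded — the algebra holds full float precision, and one final rounding, at four significant digits.
Convert: Hardness H = 0.7867 GPa = 7.867e+08 Pa.
As SI base values: W = 611.4 N, H = 7.867e+08 Pa, K = 5.848e-05.
Sliding wear rate dV/dL = K·W/H — distance-free: 5.848e-05 · 611.4 / 7.867e+08 = 4.545e-11 m³/m.

value=4.545e-11 m^3/m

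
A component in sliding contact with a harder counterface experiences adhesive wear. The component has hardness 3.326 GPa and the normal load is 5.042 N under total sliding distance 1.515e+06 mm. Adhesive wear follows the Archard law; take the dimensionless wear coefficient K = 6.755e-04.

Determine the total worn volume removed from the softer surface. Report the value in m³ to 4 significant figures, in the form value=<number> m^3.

Intermediate values appear rounded — the algebra holds full precision. Rounded once at the end to four significant figures.
Sliding distance L = 1.515e+06 mm = 1515 m.
Hardness H = 3.326 GPa = 3.326e+09 Pa.
Restated in SI base units: W = 5.042 N, H = 3.326e+09 Pa, K = 6.755e-04.
Worn volume V = K·W·L/H = 6.755e-04 · 5.042 · 1515 / 3.326e+09 = 1.551e-09 m³.

value=1.551e-09 m^3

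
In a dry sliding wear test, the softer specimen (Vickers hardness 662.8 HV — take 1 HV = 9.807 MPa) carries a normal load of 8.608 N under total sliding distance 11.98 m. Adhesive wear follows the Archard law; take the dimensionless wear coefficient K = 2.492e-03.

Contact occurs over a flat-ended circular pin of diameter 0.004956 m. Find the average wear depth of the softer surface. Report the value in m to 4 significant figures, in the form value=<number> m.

value=2.049e-06 m

All arithmetic maintains full float precision; intermediate values are printed rounded, and rounded once at the end: 4 significant digits.
Hardness H = 662.8 HV × 9.807 MPa/HV = 6500 MPa = 6.500e+09 Pa.
Contact area A = π·d²/4 = π·(0.004956 m)²/4 = 1.929e-05 m².
Expressed in SI base units: W = 8.608 N, H = 6.500e+09 Pa, K = 2.492e-03.
Volume removed: V = K·W·L/H = 2.492e-03 · 8.608 · 11.98 / 6.500e+09 = 3.954e-11 m³.
Depth h = V/A = 3.954e-11 / 1.929e-05 = 2.049e-06 m.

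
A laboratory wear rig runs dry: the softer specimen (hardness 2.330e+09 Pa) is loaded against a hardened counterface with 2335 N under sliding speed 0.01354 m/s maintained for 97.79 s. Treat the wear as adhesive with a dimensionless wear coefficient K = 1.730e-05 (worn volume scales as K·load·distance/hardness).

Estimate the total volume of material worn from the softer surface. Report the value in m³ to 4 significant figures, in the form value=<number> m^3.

value=2.296e-11 m^3

All working math keeps full float precision — printed values are rounded; a single final rounding, at four significant figures.
Sliding distance L = v·t = 0.01354 m/s × 97.79 s = 1.324 m.
In SI base units: W = 2335 N, H = 2.330e+09 Pa, K = 1.730e-05.
Volume removed: V = K·W·L/H = 1.730e-05 · 2335 · 1.324 / 2.330e+09 = 2.296e-11 m³.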